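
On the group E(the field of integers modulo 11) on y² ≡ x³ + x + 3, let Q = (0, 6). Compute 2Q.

(1, 4)

tangent at (0, 6): λ = (3·0² + 1)/(2·6) ≡ 1/1. 1⁻¹ ≡ 1 (mod 11) since 1·1 = 1 ≡ 1, so λ ≡ 1·1 ≡ 1.
  x = λ² - 0 - 0 = 1 - 0 ≡ 1; y = λ·(0 - 1) - 6 ≡ 4. → (1, 4)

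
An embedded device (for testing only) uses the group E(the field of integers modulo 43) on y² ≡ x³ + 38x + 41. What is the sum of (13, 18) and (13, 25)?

The two points share x = 13 and their y-coordinates satisfy 18 + 25 ≡ 0 (mod 43), so they are inverses. Their sum is O.

O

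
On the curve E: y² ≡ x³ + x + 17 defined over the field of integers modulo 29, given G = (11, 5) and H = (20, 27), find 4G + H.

(6, 23)

First 4G:
Repeated addition: build up to 4G.
2G: tangent at (11, 5): λ = (3·11² + 1)/(2·5) ≡ 16/10. 10⁻¹ ≡ 3 (mod 29) since 10·3 = 30 ≡ 1, so λ ≡ 16·3 ≡ 19.
  x = λ² - 11 - 11 = 361 - 22 ≡ 20; y = λ·(11 - 20) - 5 ≡ 27. → (20, 27)
3G: (20, 27) + (11, 5). λ = (5 - 27)/(11 - 20) ≡ 7/20 mod 29. 20⁻¹ ≡ 16 (mod 29), so λ ≡ 25.
  x = λ² - 20 - 11 = 625 - 31 ≡ 14; y = λ·(20 - 14) - 27 ≡ 7. → (14, 7)
4G: (14, 7) + (11, 5). λ = (5 - 7)/(11 - 14) ≡ 27/26 mod 29. 26⁻¹ ≡ 19 (mod 29) since 26·19 = 494 ≡ 1, so λ ≡ 20.
  x = λ² - 14 - 11 = 400 - 25 ≡ 27; y = λ·(14 - 27) - 7 ≡ 23. → (27, 23)
4G = (27, 23).
Finally 4G + H:
(27, 23) + (20, 27). λ = (27 - 23)/(20 - 27) ≡ 4/22 mod 29. 22⁻¹ ≡ 4 (mod 29) since 22·4 = 88 ≡ 1, so λ ≡ 16.
  x = λ² - 27 - 20 = 256 - 47 ≡ 6; y = λ·(27 - 6) - 23 ≡ 23. → (6, 23)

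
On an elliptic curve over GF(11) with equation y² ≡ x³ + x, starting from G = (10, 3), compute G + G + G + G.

O

Double-and-add on 4 = (100)₂. Start with G = (10, 3) for the leading 1-bit.
double: tangent at (10, 3): λ = (3·10² + 1)/(2·3) ≡ 4/6. 6⁻¹ ≡ 2 (mod 11) since 6·2 = 12 ≡ 1, so λ ≡ 4·2 ≡ 8.
  x = λ² - 10 - 10 = 64 - 20 ≡ 0; y = λ·(10 - 0) - 3 ≡ 0. → (0, 0)
double: (0, 0) + (0, 0): same x and y₁ ≡ -y₂, so the sum is O.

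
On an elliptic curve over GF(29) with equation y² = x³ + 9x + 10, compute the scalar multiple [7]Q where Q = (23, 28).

Double-and-add on 7 = (111)₂. Start with Q = (23, 28) for the leading 1-bit.
double: tangent at (23, 28): λ = (3·23² + 9)/(2·28) ≡ 1/27. 27⁻¹ ≡ 14 (mod 29) since 27·14 = 378 ≡ 1, so λ ≡ 1·14 ≡ 14.
  x = λ² - 23 - 23 = 196 - 46 ≡ 5; y = λ·(23 - 5) - 28 ≡ 21. → (5, 21)
add Q: (5, 21) + (23, 28). λ = (28 - 21)/(23 - 5) ≡ 7/18 mod 29. 18⁻¹ ≡ 21 (mod 29) since 18·21 = 378 ≡ 1, so λ ≡ 2.
  x = λ² - 5 - 23 = 4 - 28 ≡ 5; y = λ·(5 - 5) - 21 ≡ 8. → (5, 8)
double: tangent at (5, 8): λ = (3·5² + 9)/(2·8) ≡ 26/16. 16⁻¹ ≡ 20 (mod 29), so λ ≡ 26·20 ≡ 27.
  x = λ² - 5 - 5 = 729 - 10 ≡ 23; y = λ·(5 - 23) - 8 ≡ 28. → (23, 28)
add Q: tangent at (23, 28): λ = (3·23² + 9)/(2·28) ≡ 1/27. 27⁻¹ ≡ 14 (mod 29) since 27·14 = 378 ≡ 1, so λ ≡ 1·14 ≡ 14.
  x = λ² - 23 - 23 = 196 - 46 ≡ 5; y = λ·(23 - 5) - 28 ≡ 21. → (5, 21)

(5, 21)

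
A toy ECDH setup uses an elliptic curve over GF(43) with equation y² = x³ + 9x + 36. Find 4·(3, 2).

(35, 22)

Write Q = (3, 2).
Double-and-add on 4 = (100)₂. Start with Q = (3, 2) for the leading 1-bit.
double: tangent at (3, 2): λ = (3·3² + 9)/(2·2) ≡ 36/4. 4⁻¹ ≡ 11 (mod 43), so λ ≡ 36·11 ≡ 9.
  x = λ² - 3 - 3 = 81 - 6 ≡ 32; y = λ·(3 - 32) - 2 ≡ 38. → (32, 38)
double: tangent at (32, 38): λ = (3·32² + 9)/(2·38) ≡ 28/33. 33⁻¹ ≡ 30 (mod 43), so λ ≡ 28·30 ≡ 23.
  x = λ² - 32 - 32 = 529 - 64 ≡ 35; y = λ·(32 - 35) - 38 ≡ 22. → (35, 22)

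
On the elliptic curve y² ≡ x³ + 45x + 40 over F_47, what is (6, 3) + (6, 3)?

(39, 25)

tangent at (6, 3): λ = (3·6² + 45)/(2·3) ≡ 12/6. 6⁻¹ ≡ 8 (mod 47), so λ ≡ 12·8 ≡ 2.
  x = λ² - 6 - 6 = 4 - 12 ≡ 39; y = λ·(6 - 39) - 3 ≡ 25. → (39, 25)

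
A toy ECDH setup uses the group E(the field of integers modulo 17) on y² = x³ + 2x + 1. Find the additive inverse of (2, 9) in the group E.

-(2, 9) = (2, -9 mod 17) = (2, 8).

(2, 8)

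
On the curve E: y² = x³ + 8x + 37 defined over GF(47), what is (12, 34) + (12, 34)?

tangent at (12, 34): λ = (3·12² + 8)/(2·34) ≡ 17/21. 21⁻¹ ≡ 9 (mod 47) since 21·9 = 189 ≡ 1, so λ ≡ 17·9 ≡ 12.
  x = λ² - 12 - 12 = 144 - 24 ≡ 26; y = λ·(12 - 26) - 34 ≡ 33. → (26, 33)

(26, 33)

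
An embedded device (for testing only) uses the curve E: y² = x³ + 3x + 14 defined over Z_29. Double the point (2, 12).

(5, 26)

tangent at (2, 12): λ = (3·2² + 3)/(2·12) ≡ 15/24. 24⁻¹ ≡ 23 (mod 29) since 24·23 = 552 ≡ 1, so λ ≡ 15·23 ≡ 26.
  x = λ² - 2 - 2 = 676 - 4 ≡ 5; y = λ·(2 - 5) - 12 ≡ 26. → (5, 26)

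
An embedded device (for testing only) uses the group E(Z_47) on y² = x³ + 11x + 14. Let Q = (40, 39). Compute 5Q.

Repeated addition: build up to 5Q.
2Q: tangent at (40, 39): λ = (3·40² + 11)/(2·39) ≡ 17/31. 31⁻¹ ≡ 44 (mod 47) since 31·44 = 1364 ≡ 1, so λ ≡ 17·44 ≡ 43.
  x = λ² - 40 - 40 = 1849 - 80 ≡ 30; y = λ·(40 - 30) - 39 ≡ 15. → (30, 15)
3Q: (30, 15) + (40, 39). λ = (39 - 15)/(40 - 30) ≡ 24/10 mod 47. 10⁻¹ ≡ 33 (mod 47), so λ ≡ 40.
  x = λ² - 30 - 40 = 1600 - 70 ≡ 26; y = λ·(30 - 26) - 15 ≡ 4. → (26, 4)
4Q: (26, 4) + (40, 39). λ = (39 - 4)/(40 - 26) ≡ 35/14 mod 47. 14⁻¹ ≡ 37 (mod 47) since 14·37 = 518 ≡ 1, so λ ≡ 26.
  x = λ² - 26 - 40 = 676 - 66 ≡ 46; y = λ·(26 - 46) - 4 ≡ 40. → (46, 40)
5Q: (46, 40) + (40, 39). λ = (39 - 40)/(40 - 46) ≡ 46/41 mod 47. 41⁻¹ ≡ 39 (mod 47), so λ ≡ 8.
  x = λ² - 46 - 40 = 64 - 86 ≡ 25; y = λ·(46 - 25) - 40 ≡ 34. → (25, 34)

(25, 34)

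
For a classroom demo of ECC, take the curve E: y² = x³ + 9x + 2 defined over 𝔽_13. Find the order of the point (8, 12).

2P: tangent at (8, 12): λ = (3·8² + 9)/(2·12) ≡ 6/11. 11⁻¹ ≡ 6 (mod 13) since 11·6 = 66 ≡ 1, so λ ≡ 6·6 ≡ 10.
  x = λ² - 8 - 8 = 100 - 16 ≡ 6; y = λ·(8 - 6) - 12 ≡ 8. → (6, 8)
3P: (6, 8) + (8, 12). λ = (12 - 8)/(8 - 6) ≡ 4/2 mod 13. 2⁻¹ ≡ 7 (mod 13), so λ ≡ 2.
  x = λ² - 6 - 8 = 4 - 14 ≡ 3; y = λ·(6 - 3) - 8 ≡ 11. → (3, 11)
4P: (3, 11) + (8, 12). λ = (12 - 11)/(8 - 3) ≡ 1/5 mod 13. 5⁻¹ ≡ 8 (mod 13), so λ ≡ 8.
  x = λ² - 3 - 8 = 64 - 11 ≡ 1; y = λ·(3 - 1) - 11 ≡ 5. → (1, 5)
5P: (1, 5) + (8, 12). λ = (12 - 5)/(8 - 1) ≡ 7/7 mod 13. 7⁻¹ ≡ 2 (mod 13), so λ ≡ 1.
  x = λ² - 1 - 8 = 1 - 9 ≡ 5; y = λ·(1 - 5) - 5 ≡ 4. → (5, 4)
6P: (5, 4) + (8, 12). λ = (12 - 4)/(8 - 5) ≡ 8/3 mod 13. 3⁻¹ ≡ 9 (mod 13) since 3·9 = 27 ≡ 1, so λ ≡ 7.
  x = λ² - 5 - 8 = 49 - 13 ≡ 10; y = λ·(5 - 10) - 4 ≡ 0. → (10, 0)
7P: (10, 0) + (8, 12). λ = (12 - 0)/(8 - 10) ≡ 12/11 mod 13. 11⁻¹ ≡ 6 (mod 13) since 11·6 = 66 ≡ 1, so λ ≡ 7.
  x = λ² - 10 - 8 = 49 - 18 ≡ 5; y = λ·(10 - 5) - 0 ≡ 9. → (5, 9)
8P: (5, 9) + (8, 12). λ = (12 - 9)/(8 - 5) ≡ 3/3 mod 13. 3⁻¹ ≡ 9 (mod 13) since 3·9 = 27 ≡ 1, so λ ≡ 1.
  x = λ² - 5 - 8 = 1 - 13 ≡ 1; y = λ·(5 - 1) - 9 ≡ 8. → (1, 8)
9P: (1, 8) + (8, 12). λ = (12 - 8)/(8 - 1) ≡ 4/7 mod 13. 7⁻¹ ≡ 2 (mod 13), so λ ≡ 8.
  x = λ² - 1 - 8 = 64 - 9 ≡ 3; y = λ·(1 - 3) - 8 ≡ 2. → (3, 2)
10P: (3, 2) + (8, 12). λ = (12 - 2)/(8 - 3) ≡ 10/5 mod 13. 5⁻¹ ≡ 8 (mod 13) since 5·8 = 40 ≡ 1, so λ ≡ 2.
  x = λ² - 3 - 8 = 4 - 11 ≡ 6; y = λ·(3 - 6) - 2 ≡ 5. → (6, 5)
11P: (6, 5) + (8, 12). λ = (12 - 5)/(8 - 6) ≡ 7/2 mod 13. 2⁻¹ ≡ 7 (mod 13), so λ ≡ 10.
  x = λ² - 6 - 8 = 100 - 14 ≡ 8; y = λ·(6 - 8) - 5 ≡ 1. → (8, 1)
12P: (8, 1) + (8, 12): same x and y₁ ≡ -y₂, so the sum is 𝒪.
12P = 𝒪, so the order is 12.

12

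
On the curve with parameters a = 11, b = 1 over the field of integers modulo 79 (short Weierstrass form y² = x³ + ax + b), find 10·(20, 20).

Write G = (20, 20).
Double-and-add on 10 = (1010)₂. Start with G = (20, 20) for the leading 1-bit.
double: tangent at (20, 20): λ = (3·20² + 11)/(2·20) ≡ 26/40. 40⁻¹ ≡ 2 (mod 79) since 40·2 = 80 ≡ 1, so λ ≡ 26·2 ≡ 52.
  x = λ² - 20 - 20 = 2704 - 40 ≡ 57; y = λ·(20 - 57) - 20 ≡ 31. → (57, 31)
double: tangent at (57, 31): λ = (3·57² + 11)/(2·31) ≡ 41/62. 62⁻¹ ≡ 65 (mod 79) since 62·65 = 4030 ≡ 1, so λ ≡ 41·65 ≡ 58.
  x = λ² - 57 - 57 = 3364 - 114 ≡ 11; y = λ·(57 - 11) - 31 ≡ 30. → (11, 30)
add G: (11, 30) + (20, 20). λ = (20 - 30)/(20 - 11) ≡ 69/9 mod 79. 9⁻¹ ≡ 44 (mod 79), so λ ≡ 34.
  x = λ² - 11 - 20 = 1156 - 31 ≡ 19; y = λ·(11 - 19) - 30 ≡ 14. → (19, 14)
double: tangent at (19, 14): λ = (3·19² + 11)/(2·14) ≡ 67/28. 28⁻¹ ≡ 48 (mod 79) since 28·48 = 1344 ≡ 1, so λ ≡ 67·48 ≡ 56.
  x = λ² - 19 - 19 = 3136 - 38 ≡ 17; y = λ·(19 - 17) - 14 ≡ 19. → (17, 19)

(17, 19)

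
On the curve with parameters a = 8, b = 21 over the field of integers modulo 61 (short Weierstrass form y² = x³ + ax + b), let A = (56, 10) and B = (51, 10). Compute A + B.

(15, 51)

(56, 10) + (51, 10). λ = (10 - 10)/(51 - 56) ≡ 0/56 mod 61. 56⁻¹ ≡ 12 (mod 61), so λ ≡ 0.
  x = λ² - 56 - 51 = 0 - 107 ≡ 15; y = λ·(56 - 15) - 10 ≡ 51. → (15, 51)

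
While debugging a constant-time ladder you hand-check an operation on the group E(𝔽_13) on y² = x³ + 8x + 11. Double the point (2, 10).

(10, 8)

tangent at (2, 10): λ = (3·2² + 8)/(2·10) ≡ 7/7. 7⁻¹ ≡ 2 (mod 13), so λ ≡ 7·2 ≡ 1.
  x = λ² - 2 - 2 = 1 - 4 ≡ 10; y = λ·(2 - 10) - 10 ≡ 8. → (10, 8)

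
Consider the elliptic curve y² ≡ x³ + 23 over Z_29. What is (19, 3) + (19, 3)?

tangent at (19, 3): λ = (3·19² + 0)/(2·3) ≡ 10/6. 6⁻¹ ≡ 5 (mod 29), so λ ≡ 10·5 ≡ 21.
  x = λ² - 19 - 19 = 441 - 38 ≡ 26; y = λ·(19 - 26) - 3 ≡ 24. → (26, 24)

(26, 24)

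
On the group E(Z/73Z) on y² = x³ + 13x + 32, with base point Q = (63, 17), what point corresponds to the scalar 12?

O

Double-and-add on 12 = (1100)₂. Start with Q = (63, 17) for the leading 1-bit.
double: tangent at (63, 17): λ = (3·63² + 13)/(2·17) ≡ 21/34. 34⁻¹ ≡ 58 (mod 73) since 34·58 = 1972 ≡ 1, so λ ≡ 21·58 ≡ 50.
  x = λ² - 63 - 63 = 2500 - 126 ≡ 38; y = λ·(63 - 38) - 17 ≡ 65. → (38, 65)
add Q: (38, 65) + (63, 17). λ = (17 - 65)/(63 - 38) ≡ 25/25 mod 73. 25⁻¹ ≡ 38 (mod 73), so λ ≡ 1.
  x = λ² - 38 - 63 = 1 - 101 ≡ 46; y = λ·(38 - 46) - 65 ≡ 0. → (46, 0)
double: (46, 0) + (46, 0): same x and y₁ ≡ -y₂, so the sum is 𝒪.
double: 𝒪 + 𝒪 = 𝒪 (identity).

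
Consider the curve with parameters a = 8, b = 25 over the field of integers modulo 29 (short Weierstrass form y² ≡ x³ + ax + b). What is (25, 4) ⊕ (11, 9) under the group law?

(25, 4) + (11, 9). λ = (9 - 4)/(11 - 25) ≡ 5/15 mod 29. 15⁻¹ ≡ 2 (mod 29), so λ ≡ 10.
  x = λ² - 25 - 11 = 100 - 36 ≡ 6; y = λ·(25 - 6) - 4 ≡ 12. → (6, 12)

(6, 12)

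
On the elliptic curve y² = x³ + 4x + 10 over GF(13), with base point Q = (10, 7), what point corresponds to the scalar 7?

(4, 5)

Double-and-add on 7 = (111)₂. Start with Q = (10, 7) for the leading 1-bit.
double: tangent at (10, 7): λ = (3·10² + 4)/(2·7) ≡ 5/1. 1⁻¹ ≡ 1 (mod 13) since 1·1 = 1 ≡ 1, so λ ≡ 5·1 ≡ 5.
  x = λ² - 10 - 10 = 25 - 20 ≡ 5; y = λ·(10 - 5) - 7 ≡ 5. → (5, 5)
add Q: (5, 5) + (10, 7). λ = (7 - 5)/(10 - 5) ≡ 2/5 mod 13. 5⁻¹ ≡ 8 (mod 13) since 5·8 = 40 ≡ 1, so λ ≡ 3.
  x = λ² - 5 - 10 = 9 - 15 ≡ 7; y = λ·(5 - 7) - 5 ≡ 2. → (7, 2)
double: tangent at (7, 2): λ = (3·7² + 4)/(2·2) ≡ 8/4. 4⁻¹ ≡ 10 (mod 13) since 4·10 = 40 ≡ 1, so λ ≡ 8·10 ≡ 2.
  x = λ² - 7 - 7 = 4 - 14 ≡ 3; y = λ·(7 - 3) - 2 ≡ 6. → (3, 6)
add Q: (3, 6) + (10, 7). λ = (7 - 6)/(10 - 3) ≡ 1/7 mod 13. 7⁻¹ ≡ 2 (mod 13), so λ ≡ 2.
  x = λ² - 3 - 10 = 4 - 13 ≡ 4; y = λ·(3 - 4) - 6 ≡ 5. → (4, 5)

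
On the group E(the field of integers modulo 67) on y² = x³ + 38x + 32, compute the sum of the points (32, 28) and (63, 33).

(43, 61)

(32, 28) + (63, 33). λ = (33 - 28)/(63 - 32) ≡ 5/31 mod 67. 31⁻¹ ≡ 13 (mod 67), so λ ≡ 65.
  x = λ² - 32 - 63 = 4225 - 95 ≡ 43; y = λ·(32 - 43) - 28 ≡ 61. → (43, 61)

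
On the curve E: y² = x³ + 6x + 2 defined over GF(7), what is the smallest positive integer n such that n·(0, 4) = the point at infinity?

2P: tangent at (0, 4): λ = (3·0² + 6)/(2·4) ≡ 6/1. 1⁻¹ ≡ 1 (mod 7) since 1·1 = 1 ≡ 1, so λ ≡ 6·1 ≡ 6.
  x = λ² - 0 - 0 = 36 - 0 ≡ 1; y = λ·(0 - 1) - 4 ≡ 4. → (1, 4)
3P: (1, 4) + (0, 4). λ = (4 - 4)/(0 - 1) ≡ 0/6 mod 7. 6⁻¹ ≡ 6 (mod 7), so λ ≡ 0.
  x = λ² - 1 - 0 = 0 - 1 ≡ 6; y = λ·(1 - 6) - 4 ≡ 3. → (6, 3)
4P: (6, 3) + (0, 4). λ = (4 - 3)/(0 - 6) ≡ 1/1 mod 7. 1⁻¹ ≡ 1 (mod 7), so λ ≡ 1.
  x = λ² - 6 - 0 = 1 - 6 ≡ 2; y = λ·(6 - 2) - 3 ≡ 1. → (2, 1)
5P: (2, 1) + (0, 4). λ = (4 - 1)/(0 - 2) ≡ 3/5 mod 7. 5⁻¹ ≡ 3 (mod 7), so λ ≡ 2.
  x = λ² - 2 - 0 = 4 - 2 ≡ 2; y = λ·(2 - 2) - 1 ≡ 6. → (2, 6)
6P: (2, 6) + (0, 4). λ = (4 - 6)/(0 - 2) ≡ 5/5 mod 7. 5⁻¹ ≡ 3 (mod 7), so λ ≡ 1.
  x = λ² - 2 - 0 = 1 - 2 ≡ 6; y = λ·(2 - 6) - 6 ≡ 4. → (6, 4)
7P: (6, 4) + (0, 4). λ = (4 - 4)/(0 - 6) ≡ 0/1 mod 7. 1⁻¹ ≡ 1 (mod 7) since 1·1 = 1 ≡ 1, so λ ≡ 0.
  x = λ² - 6 - 0 = 0 - 6 ≡ 1; y = λ·(6 - 1) - 4 ≡ 3. → (1, 3)
8P: (1, 3) + (0, 4). λ = (4 - 3)/(0 - 1) ≡ 1/6 mod 7. 6⁻¹ ≡ 6 (mod 7) since 6·6 = 36 ≡ 1, so λ ≡ 6.
  x = λ² - 1 - 0 = 36 - 1 ≡ 0; y = λ·(1 - 0) - 3 ≡ 3. → (0, 3)
9P: (0, 3) + (0, 4): same x and y₁ ≡ -y₂, so the sum is the point at infinity.
9P = the point at infinity, so the order is 9.

9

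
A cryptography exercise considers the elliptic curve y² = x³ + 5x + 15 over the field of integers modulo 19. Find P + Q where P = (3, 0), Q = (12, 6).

(3, 0) + (12, 6). λ = (6 - 0)/(12 - 3) ≡ 6/9 mod 19. 9⁻¹ ≡ 17 (mod 19), so λ ≡ 7.
  x = λ² - 3 - 12 = 49 - 15 ≡ 15; y = λ·(3 - 15) - 0 ≡ 11. → (15, 11)

(15, 11)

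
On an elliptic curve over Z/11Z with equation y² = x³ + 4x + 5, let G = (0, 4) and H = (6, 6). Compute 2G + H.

(6, 5)

First 2G:
Repeated addition: build up to 2G.
2G: tangent at (0, 4): λ = (3·0² + 4)/(2·4) ≡ 4/8. 8⁻¹ ≡ 7 (mod 11), so λ ≡ 4·7 ≡ 6.
  x = λ² - 0 - 0 = 36 - 0 ≡ 3; y = λ·(0 - 3) - 4 ≡ 0. → (3, 0)
2G = (3, 0).
Finally 2G + H:
(3, 0) + (6, 6). λ = (6 - 0)/(6 - 3) ≡ 6/3 mod 11. 3⁻¹ ≡ 4 (mod 11) since 3·4 = 12 ≡ 1, so λ ≡ 2.
  x = λ² - 3 - 6 = 4 - 9 ≡ 6; y = λ·(3 - 6) - 0 ≡ 5. → (6, 5)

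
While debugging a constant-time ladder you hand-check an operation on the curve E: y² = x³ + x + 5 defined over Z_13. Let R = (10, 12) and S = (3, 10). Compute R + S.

(10, 12) + (3, 10). λ = (10 - 12)/(3 - 10) ≡ 11/6 mod 13. 6⁻¹ ≡ 11 (mod 13), so λ ≡ 4.
  x = λ² - 10 - 3 = 16 - 13 ≡ 3; y = λ·(10 - 3) - 12 ≡ 3. → (3, 3)

(3, 3)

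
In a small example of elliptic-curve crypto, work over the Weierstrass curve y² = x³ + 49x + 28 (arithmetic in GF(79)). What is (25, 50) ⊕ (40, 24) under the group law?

(25, 50) + (40, 24). λ = (24 - 50)/(40 - 25) ≡ 53/15 mod 79. 15⁻¹ ≡ 58 (mod 79), so λ ≡ 72.
  x = λ² - 25 - 40 = 5184 - 65 ≡ 63; y = λ·(25 - 63) - 50 ≡ 58. → (63, 58)

(63, 58)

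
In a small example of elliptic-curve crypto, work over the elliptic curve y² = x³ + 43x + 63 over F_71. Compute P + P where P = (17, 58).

tangent at (17, 58): λ = (3·17² + 43)/(2·58) ≡ 58/45. 45⁻¹ ≡ 30 (mod 71), so λ ≡ 58·30 ≡ 36.
  x = λ² - 17 - 17 = 1296 - 34 ≡ 55; y = λ·(17 - 55) - 58 ≡ 65. → (55, 65)

(55, 65)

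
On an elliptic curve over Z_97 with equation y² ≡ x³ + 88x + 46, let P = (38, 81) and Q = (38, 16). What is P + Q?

The two points share x = 38 and their y-coordinates satisfy 81 + 16 ≡ 0 (mod 97), so they are inverses. Their sum is O.

O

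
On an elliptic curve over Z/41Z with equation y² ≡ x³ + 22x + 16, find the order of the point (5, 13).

9

2P: tangent at (5, 13): λ = (3·5² + 22)/(2·13) ≡ 15/26. 26⁻¹ ≡ 30 (mod 41), so λ ≡ 15·30 ≡ 40.
  x = λ² - 5 - 5 = 1600 - 10 ≡ 32; y = λ·(5 - 32) - 13 ≡ 14. → (32, 14)
3P: (32, 14) + (5, 13). λ = (13 - 14)/(5 - 32) ≡ 40/14 mod 41. 14⁻¹ ≡ 3 (mod 41), so λ ≡ 38.
  x = λ² - 32 - 5 = 1444 - 37 ≡ 13; y = λ·(32 - 13) - 14 ≡ 11. → (13, 11)
4P: (13, 11) + (5, 13). λ = (13 - 11)/(5 - 13) ≡ 2/33 mod 41. 33⁻¹ ≡ 5 (mod 41), so λ ≡ 10.
  x = λ² - 13 - 5 = 100 - 18 ≡ 0; y = λ·(13 - 0) - 11 ≡ 37. → (0, 37)
5P: (0, 37) + (5, 13). λ = (13 - 37)/(5 - 0) ≡ 17/5 mod 41. 5⁻¹ ≡ 33 (mod 41), so λ ≡ 28.
  x = λ² - 0 - 5 = 784 - 5 ≡ 0; y = λ·(0 - 0) - 37 ≡ 4. → (0, 4)
6P: (0, 4) + (5, 13). λ = (13 - 4)/(5 - 0) ≡ 9/5 mod 41. 5⁻¹ ≡ 33 (mod 41) since 5·33 = 165 ≡ 1, so λ ≡ 10.
  x = λ² - 0 - 5 = 100 - 5 ≡ 13; y = λ·(0 - 13) - 4 ≡ 30. → (13, 30)
7P: (13, 30) + (5, 13). λ = (13 - 30)/(5 - 13) ≡ 24/33 mod 41. 33⁻¹ ≡ 5 (mod 41), so λ ≡ 38.
  x = λ² - 13 - 5 = 1444 - 18 ≡ 32; y = λ·(13 - 32) - 30 ≡ 27. → (32, 27)
8P: (32, 27) + (5, 13). λ = (13 - 27)/(5 - 32) ≡ 27/14 mod 41. 14⁻¹ ≡ 3 (mod 41) since 14·3 = 42 ≡ 1, so λ ≡ 40.
  x = λ² - 32 - 5 = 1600 - 37 ≡ 5; y = λ·(32 - 5) - 27 ≡ 28. → (5, 28)
9P: (5, 28) + (5, 13): same x and y₁ ≡ -y₂, so the sum is the point at infinity.
9P = the point at infinity, so the order is 9.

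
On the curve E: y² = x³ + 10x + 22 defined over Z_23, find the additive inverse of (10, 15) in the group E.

(10, 8)

-(10, 15) = (10, -15 mod 23) = (10, 8).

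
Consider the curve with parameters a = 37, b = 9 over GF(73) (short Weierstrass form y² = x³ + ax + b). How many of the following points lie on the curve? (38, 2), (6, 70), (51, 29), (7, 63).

(38, 2): 2² ≡ 4, rhs ≡ 4 → on.
(6, 70): 70² ≡ 9, rhs ≡ 9 → on.
(51, 29): 29² ≡ 38, rhs ≡ 8 → off.
(7, 63): 63² ≡ 27, rhs ≡ 27 → on.

3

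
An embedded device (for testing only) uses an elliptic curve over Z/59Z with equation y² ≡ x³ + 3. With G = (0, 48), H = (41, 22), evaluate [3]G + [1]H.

(41, 22)

First 3G:
Repeated addition: build up to 3G.
2G: tangent at (0, 48): λ = (3·0² + 0)/(2·48) ≡ 0/37. 37⁻¹ ≡ 8 (mod 59), so λ ≡ 0·8 ≡ 0.
  x = λ² - 0 - 0 = 0 - 0 ≡ 0; y = λ·(0 - 0) - 48 ≡ 11. → (0, 11)
3G: (0, 11) + (0, 48): same x and y₁ ≡ -y₂, so the sum is 𝒪.
3G = 𝒪.
Finally 3G + H:
𝒪 + (41, 22) = (41, 22) (identity).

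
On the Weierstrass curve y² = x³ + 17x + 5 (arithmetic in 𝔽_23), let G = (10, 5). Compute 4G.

(17, 20)

Double-and-add on 4 = (100)₂. Start with G = (10, 5) for the leading 1-bit.
double: tangent at (10, 5): λ = (3·10² + 17)/(2·5) ≡ 18/10. 10⁻¹ ≡ 7 (mod 23) since 10·7 = 70 ≡ 1, so λ ≡ 18·7 ≡ 11.
  x = λ² - 10 - 10 = 121 - 20 ≡ 9; y = λ·(10 - 9) - 5 ≡ 6. → (9, 6)
double: tangent at (9, 6): λ = (3·9² + 17)/(2·6) ≡ 7/12. 12⁻¹ ≡ 2 (mod 23) since 12·2 = 24 ≡ 1, so λ ≡ 7·2 ≡ 14.
  x = λ² - 9 - 9 = 196 - 18 ≡ 17; y = λ·(9 - 17) - 6 ≡ 20. → (17, 20)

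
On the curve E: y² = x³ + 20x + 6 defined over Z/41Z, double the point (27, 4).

(23, 13)

tangent at (27, 4): λ = (3·27² + 20)/(2·4) ≡ 34/8. 8⁻¹ ≡ 36 (mod 41), so λ ≡ 34·36 ≡ 35.
  x = λ² - 27 - 27 = 1225 - 54 ≡ 23; y = λ·(27 - 23) - 4 ≡ 13. → (23, 13)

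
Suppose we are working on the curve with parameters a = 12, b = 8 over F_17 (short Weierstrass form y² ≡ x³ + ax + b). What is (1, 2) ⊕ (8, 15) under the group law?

(0, 12)

(1, 2) + (8, 15). λ = (15 - 2)/(8 - 1) ≡ 13/7 mod 17. 7⁻¹ ≡ 5 (mod 17) since 7·5 = 35 ≡ 1, so λ ≡ 14.
  x = λ² - 1 - 8 = 196 - 9 ≡ 0; y = λ·(1 - 0) - 2 ≡ 12. → (0, 12)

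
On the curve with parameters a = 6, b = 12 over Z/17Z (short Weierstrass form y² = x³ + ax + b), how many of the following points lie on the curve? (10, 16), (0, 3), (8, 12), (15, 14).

2

(10, 16): 16² ≡ 1, rhs ≡ 1 → on.
(0, 3): 3² ≡ 9, rhs ≡ 12 → off.
(8, 12): 12² ≡ 8, rhs ≡ 11 → off.
(15, 14): 14² ≡ 9, rhs ≡ 9 → on.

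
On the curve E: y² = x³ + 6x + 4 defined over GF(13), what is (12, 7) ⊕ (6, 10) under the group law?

(12, 7) + (6, 10). λ = (10 - 7)/(6 - 12) ≡ 3/7 mod 13. 7⁻¹ ≡ 2 (mod 13), so λ ≡ 6.
  x = λ² - 12 - 6 = 36 - 18 ≡ 5; y = λ·(12 - 5) - 7 ≡ 9. → (5, 9)

(5, 9)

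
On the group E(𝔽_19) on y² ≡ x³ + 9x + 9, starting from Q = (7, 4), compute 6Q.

(2, 4)

Repeated addition: build up to 6Q.
2Q: tangent at (7, 4): λ = (3·7² + 9)/(2·4) ≡ 4/8. 8⁻¹ ≡ 12 (mod 19), so λ ≡ 4·12 ≡ 10.
  x = λ² - 7 - 7 = 100 - 14 ≡ 10; y = λ·(7 - 10) - 4 ≡ 4. → (10, 4)
3Q: (10, 4) + (7, 4). λ = (4 - 4)/(7 - 10) ≡ 0/16 mod 19. 16⁻¹ ≡ 6 (mod 19), so λ ≡ 0.
  x = λ² - 10 - 7 = 0 - 17 ≡ 2; y = λ·(10 - 2) - 4 ≡ 15. → (2, 15)
4Q: (2, 15) + (7, 4). λ = (4 - 15)/(7 - 2) ≡ 8/5 mod 19. 5⁻¹ ≡ 4 (mod 19), so λ ≡ 13.
  x = λ² - 2 - 7 = 169 - 9 ≡ 8; y = λ·(2 - 8) - 15 ≡ 2. → (8, 2)
5Q: (8, 2) + (7, 4). λ = (4 - 2)/(7 - 8) ≡ 2/18 mod 19. 18⁻¹ ≡ 18 (mod 19), so λ ≡ 17.
  x = λ² - 8 - 7 = 289 - 15 ≡ 8; y = λ·(8 - 8) - 2 ≡ 17. → (8, 17)
6Q: (8, 17) + (7, 4). λ = (4 - 17)/(7 - 8) ≡ 6/18 mod 19. 18⁻¹ ≡ 18 (mod 19), so λ ≡ 13.
  x = λ² - 8 - 7 = 169 - 15 ≡ 2; y = λ·(8 - 2) - 17 ≡ 4. → (2, 4)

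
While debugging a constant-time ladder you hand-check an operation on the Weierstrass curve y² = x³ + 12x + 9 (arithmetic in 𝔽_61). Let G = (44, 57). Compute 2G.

tangent at (44, 57): λ = (3·44² + 12)/(2·57) ≡ 25/53. 53⁻¹ ≡ 38 (mod 61), so λ ≡ 25·38 ≡ 35.
  x = λ² - 44 - 44 = 1225 - 88 ≡ 39; y = λ·(44 - 39) - 57 ≡ 57. → (39, 57)

(39, 57)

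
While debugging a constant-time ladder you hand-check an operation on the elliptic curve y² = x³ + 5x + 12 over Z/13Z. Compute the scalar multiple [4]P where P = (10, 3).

Repeated addition: build up to 4P.
2P: tangent at (10, 3): λ = (3·10² + 5)/(2·3) ≡ 6/6. 6⁻¹ ≡ 11 (mod 13), so λ ≡ 6·11 ≡ 1.
  x = λ² - 10 - 10 = 1 - 20 ≡ 7; y = λ·(10 - 7) - 3 ≡ 0. → (7, 0)
3P: (7, 0) + (10, 3). λ = (3 - 0)/(10 - 7) ≡ 3/3 mod 13. 3⁻¹ ≡ 9 (mod 13), so λ ≡ 1.
  x = λ² - 7 - 10 = 1 - 17 ≡ 10; y = λ·(7 - 10) - 0 ≡ 10. → (10, 10)
4P: (10, 10) + (10, 3): same x and y₁ ≡ -y₂, so the sum is 𝒪.

O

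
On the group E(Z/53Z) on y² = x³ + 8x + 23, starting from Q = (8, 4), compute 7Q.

(31, 45)

Repeated addition: build up to 7Q.
2Q: tangent at (8, 4): λ = (3·8² + 8)/(2·4) ≡ 41/8. 8⁻¹ ≡ 20 (mod 53) since 8·20 = 160 ≡ 1, so λ ≡ 41·20 ≡ 25.
  x = λ² - 8 - 8 = 625 - 16 ≡ 26; y = λ·(8 - 26) - 4 ≡ 23. → (26, 23)
3Q: (26, 23) + (8, 4). λ = (4 - 23)/(8 - 26) ≡ 34/35 mod 53. 35⁻¹ ≡ 50 (mod 53), so λ ≡ 4.
  x = λ² - 26 - 8 = 16 - 34 ≡ 35; y = λ·(26 - 35) - 23 ≡ 47. → (35, 47)
4Q: (35, 47) + (8, 4). λ = (4 - 47)/(8 - 35) ≡ 10/26 mod 53. 26⁻¹ ≡ 51 (mod 53) since 26·51 = 1326 ≡ 1, so λ ≡ 33.
  x = λ² - 35 - 8 = 1089 - 43 ≡ 39; y = λ·(35 - 39) - 47 ≡ 33. → (39, 33)
5Q: (39, 33) + (8, 4). λ = (4 - 33)/(8 - 39) ≡ 24/22 mod 53. 22⁻¹ ≡ 41 (mod 53) since 22·41 = 902 ≡ 1, so λ ≡ 30.
  x = λ² - 39 - 8 = 900 - 47 ≡ 5; y = λ·(39 - 5) - 33 ≡ 33. → (5, 33)
6Q: (5, 33) + (8, 4). λ = (4 - 33)/(8 - 5) ≡ 24/3 mod 53. 3⁻¹ ≡ 18 (mod 53), so λ ≡ 8.
  x = λ² - 5 - 8 = 64 - 13 ≡ 51; y = λ·(5 - 51) - 33 ≡ 23. → (51, 23)
7Q: (51, 23) + (8, 4). λ = (4 - 23)/(8 - 51) ≡ 34/10 mod 53. 10⁻¹ ≡ 16 (mod 53), so λ ≡ 14.
  x = λ² - 51 - 8 = 196 - 59 ≡ 31; y = λ·(51 - 31) - 23 ≡ 45. → (31, 45)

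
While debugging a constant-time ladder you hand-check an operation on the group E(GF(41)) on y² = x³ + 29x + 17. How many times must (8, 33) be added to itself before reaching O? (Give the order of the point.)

2P: tangent at (8, 33): λ = (3·8² + 29)/(2·33) ≡ 16/25. 25⁻¹ ≡ 23 (mod 41), so λ ≡ 16·23 ≡ 40.
  x = λ² - 8 - 8 = 1600 - 16 ≡ 26; y = λ·(8 - 26) - 33 ≡ 26. → (26, 26)
3P: (26, 26) + (8, 33). λ = (33 - 26)/(8 - 26) ≡ 7/23 mod 41. 23⁻¹ ≡ 25 (mod 41) since 23·25 = 575 ≡ 1, so λ ≡ 11.
  x = λ² - 26 - 8 = 121 - 34 ≡ 5; y = λ·(26 - 5) - 26 ≡ 0. → (5, 0)
4P: (5, 0) + (8, 33). λ = (33 - 0)/(8 - 5) ≡ 33/3 mod 41. 3⁻¹ ≡ 14 (mod 41) since 3·14 = 42 ≡ 1, so λ ≡ 11.
  x = λ² - 5 - 8 = 121 - 13 ≡ 26; y = λ·(5 - 26) - 0 ≡ 15. → (26, 15)
5P: (26, 15) + (8, 33). λ = (33 - 15)/(8 - 26) ≡ 18/23 mod 41. 23⁻¹ ≡ 25 (mod 41), so λ ≡ 40.
  x = λ² - 26 - 8 = 1600 - 34 ≡ 8; y = λ·(26 - 8) - 15 ≡ 8. → (8, 8)
6P: (8, 8) + (8, 33): same x and y₁ ≡ -y₂, so the sum is O.
6P = O, so the order is 6.

6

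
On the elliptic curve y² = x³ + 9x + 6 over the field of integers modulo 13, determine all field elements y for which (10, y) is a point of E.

x³ + 9x + 6 = 1096 ≡ 4 (mod 13).
Square roots of 4 mod 13: 2 and 11 (since 2² = 4 ≡ 4).

2, 11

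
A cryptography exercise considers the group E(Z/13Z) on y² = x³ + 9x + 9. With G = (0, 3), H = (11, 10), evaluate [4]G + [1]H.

(9, 0)

First 4G:
Repeated addition: build up to 4G.
2G: tangent at (0, 3): λ = (3·0² + 9)/(2·3) ≡ 9/6. 6⁻¹ ≡ 11 (mod 13), so λ ≡ 9·11 ≡ 8.
  x = λ² - 0 - 0 = 64 - 0 ≡ 12; y = λ·(0 - 12) - 3 ≡ 5. → (12, 5)
3G: (12, 5) + (0, 3). λ = (3 - 5)/(0 - 12) ≡ 11/1 mod 13. 1⁻¹ ≡ 1 (mod 13), so λ ≡ 11.
  x = λ² - 12 - 0 = 121 - 12 ≡ 5; y = λ·(12 - 5) - 5 ≡ 7. → (5, 7)
4G: (5, 7) + (0, 3). λ = (3 - 7)/(0 - 5) ≡ 9/8 mod 13. 8⁻¹ ≡ 5 (mod 13) since 8·5 = 40 ≡ 1, so λ ≡ 6.
  x = λ² - 5 - 0 = 36 - 5 ≡ 5; y = λ·(5 - 5) - 7 ≡ 6. → (5, 6)
4G = (5, 6).
Finally 4G + H:
(5, 6) + (11, 10). λ = (10 - 6)/(11 - 5) ≡ 4/6 mod 13. 6⁻¹ ≡ 11 (mod 13), so λ ≡ 5.
  x = λ² - 5 - 11 = 25 - 16 ≡ 9; y = λ·(5 - 9) - 6 ≡ 0. → (9, 0)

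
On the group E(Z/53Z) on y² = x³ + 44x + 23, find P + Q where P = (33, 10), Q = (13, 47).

(14, 37)

(33, 10) + (13, 47). λ = (47 - 10)/(13 - 33) ≡ 37/33 mod 53. 33⁻¹ ≡ 45 (mod 53), so λ ≡ 22.
  x = λ² - 33 - 13 = 484 - 46 ≡ 14; y = λ·(33 - 14) - 10 ≡ 37. → (14, 37)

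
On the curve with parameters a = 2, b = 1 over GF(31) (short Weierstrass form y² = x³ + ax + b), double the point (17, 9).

tangent at (17, 9): λ = (3·17² + 2)/(2·9) ≡ 1/18. 18⁻¹ ≡ 19 (mod 31), so λ ≡ 1·19 ≡ 19.
  x = λ² - 17 - 17 = 361 - 34 ≡ 17; y = λ·(17 - 17) - 9 ≡ 22. → (17, 22)

(17, 22)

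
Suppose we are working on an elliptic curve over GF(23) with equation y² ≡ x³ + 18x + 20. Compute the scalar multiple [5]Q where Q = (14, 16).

Repeated addition: build up to 5Q.
2Q: tangent at (14, 16): λ = (3·14² + 18)/(2·16) ≡ 8/9. 9⁻¹ ≡ 18 (mod 23), so λ ≡ 8·18 ≡ 6.
  x = λ² - 14 - 14 = 36 - 28 ≡ 8; y = λ·(14 - 8) - 16 ≡ 20. → (8, 20)
3Q: (8, 20) + (14, 16). λ = (16 - 20)/(14 - 8) ≡ 19/6 mod 23. 6⁻¹ ≡ 4 (mod 23) since 6·4 = 24 ≡ 1, so λ ≡ 7.
  x = λ² - 8 - 14 = 49 - 22 ≡ 4; y = λ·(8 - 4) - 20 ≡ 8. → (4, 8)
4Q: (4, 8) + (14, 16). λ = (16 - 8)/(14 - 4) ≡ 8/10 mod 23. 10⁻¹ ≡ 7 (mod 23) since 10·7 = 70 ≡ 1, so λ ≡ 10.
  x = λ² - 4 - 14 = 100 - 18 ≡ 13; y = λ·(4 - 13) - 8 ≡ 17. → (13, 17)
5Q: (13, 17) + (14, 16). λ = (16 - 17)/(14 - 13) ≡ 22/1 mod 23. 1⁻¹ ≡ 1 (mod 23) since 1·1 = 1 ≡ 1, so λ ≡ 22.
  x = λ² - 13 - 14 = 484 - 27 ≡ 20; y = λ·(13 - 20) - 17 ≡ 13. → (20, 13)

(20, 13)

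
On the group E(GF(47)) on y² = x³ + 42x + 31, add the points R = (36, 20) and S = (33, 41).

(36, 20) + (33, 41). λ = (41 - 20)/(33 - 36) ≡ 21/44 mod 47. 44⁻¹ ≡ 31 (mod 47), so λ ≡ 40.
  x = λ² - 36 - 33 = 1600 - 69 ≡ 27; y = λ·(36 - 27) - 20 ≡ 11. → (27, 11)

(27, 11)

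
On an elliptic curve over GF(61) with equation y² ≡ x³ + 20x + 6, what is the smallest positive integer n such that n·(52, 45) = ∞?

2P: tangent at (52, 45): λ = (3·52² + 20)/(2·45) ≡ 19/29. 29⁻¹ ≡ 40 (mod 61), so λ ≡ 19·40 ≡ 28.
  x = λ² - 52 - 52 = 784 - 104 ≡ 9; y = λ·(52 - 9) - 45 ≡ 0. → (9, 0)
3P: (9, 0) + (52, 45). λ = (45 - 0)/(52 - 9) ≡ 45/43 mod 61. 43⁻¹ ≡ 44 (mod 61) since 43·44 = 1892 ≡ 1, so λ ≡ 28.
  x = λ² - 9 - 52 = 784 - 61 ≡ 52; y = λ·(9 - 52) - 0 ≡ 16. → (52, 16)
4P: (52, 16) + (52, 45): same x and y₁ ≡ -y₂, so the sum is ∞.
4P = ∞, so the order is 4.

4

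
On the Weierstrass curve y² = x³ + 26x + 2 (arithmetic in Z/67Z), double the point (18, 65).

tangent at (18, 65): λ = (3·18² + 26)/(2·65) ≡ 60/63. 63⁻¹ ≡ 50 (mod 67) since 63·50 = 3150 ≡ 1, so λ ≡ 60·50 ≡ 52.
  x = λ² - 18 - 18 = 2704 - 36 ≡ 55; y = λ·(18 - 55) - 65 ≡ 21. → (55, 21)

(55, 21)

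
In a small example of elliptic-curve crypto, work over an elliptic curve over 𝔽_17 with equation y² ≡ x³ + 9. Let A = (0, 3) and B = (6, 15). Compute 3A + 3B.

(0, 3)

First 3A:
Repeated addition: build up to 3A.
2A: tangent at (0, 3): λ = (3·0² + 0)/(2·3) ≡ 0/6. 6⁻¹ ≡ 3 (mod 17) since 6·3 = 18 ≡ 1, so λ ≡ 0·3 ≡ 0.
  x = λ² - 0 - 0 = 0 - 0 ≡ 0; y = λ·(0 - 0) - 3 ≡ 14. → (0, 14)
3A: (0, 14) + (0, 3): same x and y₁ ≡ -y₂, so the sum is 𝒪.
3A = 𝒪.
Next 3B:
Repeated addition: build up to 3B.
2B: tangent at (6, 15): λ = (3·6² + 0)/(2·15) ≡ 6/13. 13⁻¹ ≡ 4 (mod 17), so λ ≡ 6·4 ≡ 7.
  x = λ² - 6 - 6 = 49 - 12 ≡ 3; y = λ·(6 - 3) - 15 ≡ 6. → (3, 6)
3B: (3, 6) + (6, 15). λ = (15 - 6)/(6 - 3) ≡ 9/3 mod 17. 3⁻¹ ≡ 6 (mod 17), so λ ≡ 3.
  x = λ² - 3 - 6 = 9 - 9 ≡ 0; y = λ·(3 - 0) - 6 ≡ 3. → (0, 3)
3B = (0, 3).
Finally 3A + 3B:
𝒪 + (0, 3) = (0, 3) (identity).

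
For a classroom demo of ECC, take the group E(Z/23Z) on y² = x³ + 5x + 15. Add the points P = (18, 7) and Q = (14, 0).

(18, 7) + (14, 0). λ = (0 - 7)/(14 - 18) ≡ 16/19 mod 23. 19⁻¹ ≡ 17 (mod 23), so λ ≡ 19.
  x = λ² - 18 - 14 = 361 - 32 ≡ 7; y = λ·(18 - 7) - 7 ≡ 18. → (7, 18)

(7, 18)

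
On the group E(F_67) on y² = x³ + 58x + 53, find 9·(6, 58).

(41, 59)

Write Q = (6, 58).
Repeated addition: build up to 9Q.
2Q: tangent at (6, 58): λ = (3·6² + 58)/(2·58) ≡ 32/49. 49⁻¹ ≡ 26 (mod 67) since 49·26 = 1274 ≡ 1, so λ ≡ 32·26 ≡ 28.
  x = λ² - 6 - 6 = 784 - 12 ≡ 35; y = λ·(6 - 35) - 58 ≡ 1. → (35, 1)
3Q: (35, 1) + (6, 58). λ = (58 - 1)/(6 - 35) ≡ 57/38 mod 67. 38⁻¹ ≡ 30 (mod 67), so λ ≡ 35.
  x = λ² - 35 - 6 = 1225 - 41 ≡ 45; y = λ·(35 - 45) - 1 ≡ 51. → (45, 51)
4Q: (45, 51) + (6, 58). λ = (58 - 51)/(6 - 45) ≡ 7/28 mod 67. 28⁻¹ ≡ 12 (mod 67), so λ ≡ 17.
  x = λ² - 45 - 6 = 289 - 51 ≡ 37; y = λ·(45 - 37) - 51 ≡ 18. → (37, 18)
5Q: (37, 18) + (6, 58). λ = (58 - 18)/(6 - 37) ≡ 40/36 mod 67. 36⁻¹ ≡ 54 (mod 67) since 36·54 = 1944 ≡ 1, so λ ≡ 16.
  x = λ² - 37 - 6 = 256 - 43 ≡ 12; y = λ·(37 - 12) - 18 ≡ 47. → (12, 47)
6Q: (12, 47) + (6, 58). λ = (58 - 47)/(6 - 12) ≡ 11/61 mod 67. 61⁻¹ ≡ 11 (mod 67) since 61·11 = 671 ≡ 1, so λ ≡ 54.
  x = λ² - 12 - 6 = 2916 - 18 ≡ 17; y = λ·(12 - 17) - 47 ≡ 18. → (17, 18)
7Q: (17, 18) + (6, 58). λ = (58 - 18)/(6 - 17) ≡ 40/56 mod 67. 56⁻¹ ≡ 6 (mod 67), so λ ≡ 39.
  x = λ² - 17 - 6 = 1521 - 23 ≡ 24; y = λ·(17 - 24) - 18 ≡ 44. → (24, 44)
8Q: (24, 44) + (6, 58). λ = (58 - 44)/(6 - 24) ≡ 14/49 mod 67. 49⁻¹ ≡ 26 (mod 67), so λ ≡ 29.
  x = λ² - 24 - 6 = 841 - 30 ≡ 7; y = λ·(24 - 7) - 44 ≡ 47. → (7, 47)
9Q: (7, 47) + (6, 58). λ = (58 - 47)/(6 - 7) ≡ 11/66 mod 67. 66⁻¹ ≡ 66 (mod 67) since 66·66 = 4356 ≡ 1, so λ ≡ 56.
  x = λ² - 7 - 6 = 3136 - 13 ≡ 41; y = λ·(7 - 41) - 47 ≡ 59. → (41, 59)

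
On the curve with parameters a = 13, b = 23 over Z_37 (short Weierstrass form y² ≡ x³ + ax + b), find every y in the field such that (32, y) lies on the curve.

x³ + 13x + 23 = 33207 ≡ 18 (mod 37).
18 is a non-residue mod 37; no y exists.

none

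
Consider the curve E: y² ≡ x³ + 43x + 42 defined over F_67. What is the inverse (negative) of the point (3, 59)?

(3, 8)

-(3, 59) = (3, -59 mod 67) = (3, 8).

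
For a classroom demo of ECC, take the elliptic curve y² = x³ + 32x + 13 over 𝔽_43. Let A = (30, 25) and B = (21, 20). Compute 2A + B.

First 2A:
Repeated addition: build up to 2A.
2A: tangent at (30, 25): λ = (3·30² + 32)/(2·25) ≡ 23/7. 7⁻¹ ≡ 37 (mod 43), so λ ≡ 23·37 ≡ 34.
  x = λ² - 30 - 30 = 1156 - 60 ≡ 21; y = λ·(30 - 21) - 25 ≡ 23. → (21, 23)
2A = (21, 23).
Finally 2A + B:
(21, 23) + (21, 20): same x and y₁ ≡ -y₂, so the sum is the point at infinity.

O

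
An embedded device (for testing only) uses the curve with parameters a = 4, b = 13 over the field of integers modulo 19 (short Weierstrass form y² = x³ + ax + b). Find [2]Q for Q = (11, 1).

tangent at (11, 1): λ = (3·11² + 4)/(2·1) ≡ 6/2. 2⁻¹ ≡ 10 (mod 19), so λ ≡ 6·10 ≡ 3.
  x = λ² - 11 - 11 = 9 - 22 ≡ 6; y = λ·(11 - 6) - 1 ≡ 14. → (6, 14)

(6, 14)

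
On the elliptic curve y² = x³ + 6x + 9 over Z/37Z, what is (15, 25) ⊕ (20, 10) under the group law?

(15, 25) + (20, 10). λ = (10 - 25)/(20 - 15) ≡ 22/5 mod 37. 5⁻¹ ≡ 15 (mod 37) since 5·15 = 75 ≡ 1, so λ ≡ 34.
  x = λ² - 15 - 20 = 1156 - 35 ≡ 11; y = λ·(15 - 11) - 25 ≡ 0. → (11, 0)

(11, 0)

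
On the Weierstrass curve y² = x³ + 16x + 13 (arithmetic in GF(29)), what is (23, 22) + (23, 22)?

tangent at (23, 22): λ = (3·23² + 16)/(2·22) ≡ 8/15. 15⁻¹ ≡ 2 (mod 29) since 15·2 = 30 ≡ 1, so λ ≡ 8·2 ≡ 16.
  x = λ² - 23 - 23 = 256 - 46 ≡ 7; y = λ·(23 - 7) - 22 ≡ 2. → (7, 2)

(7, 2)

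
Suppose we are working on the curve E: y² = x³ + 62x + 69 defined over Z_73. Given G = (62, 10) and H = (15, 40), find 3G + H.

First 3G:
Repeated addition: build up to 3G.
2G: tangent at (62, 10): λ = (3·62² + 62)/(2·10) ≡ 60/20. 20⁻¹ ≡ 11 (mod 73), so λ ≡ 60·11 ≡ 3.
  x = λ² - 62 - 62 = 9 - 124 ≡ 31; y = λ·(62 - 31) - 10 ≡ 10. → (31, 10)
3G: (31, 10) + (62, 10). λ = (10 - 10)/(62 - 31) ≡ 0/31 mod 73. 31⁻¹ ≡ 33 (mod 73) since 31·33 = 1023 ≡ 1, so λ ≡ 0.
  x = λ² - 31 - 62 = 0 - 93 ≡ 53; y = λ·(31 - 53) - 10 ≡ 63. → (53, 63)
3G = (53, 63).
Finally 3G + H:
(53, 63) + (15, 40). λ = (40 - 63)/(15 - 53) ≡ 50/35 mod 73. 35⁻¹ ≡ 48 (mod 73) since 35·48 = 1680 ≡ 1, so λ ≡ 64.
  x = λ² - 53 - 15 = 4096 - 68 ≡ 13; y = λ·(53 - 13) - 63 ≡ 15. → (13, 15)

(13, 15)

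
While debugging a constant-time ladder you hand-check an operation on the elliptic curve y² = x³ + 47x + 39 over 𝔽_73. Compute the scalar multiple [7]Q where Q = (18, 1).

(55, 2)

Double-and-add on 7 = (111)₂. Start with Q = (18, 1) for the leading 1-bit.
double: tangent at (18, 1): λ = (3·18² + 47)/(2·1) ≡ 70/2. 2⁻¹ ≡ 37 (mod 73) since 2·37 = 74 ≡ 1, so λ ≡ 70·37 ≡ 35.
  x = λ² - 18 - 18 = 1225 - 36 ≡ 21; y = λ·(18 - 21) - 1 ≡ 40. → (21, 40)
add Q: (21, 40) + (18, 1). λ = (1 - 40)/(18 - 21) ≡ 34/70 mod 73. 70⁻¹ ≡ 24 (mod 73), so λ ≡ 13.
  x = λ² - 21 - 18 = 169 - 39 ≡ 57; y = λ·(21 - 57) - 40 ≡ 3. → (57, 3)
double: tangent at (57, 3): λ = (3·57² + 47)/(2·3) ≡ 12/6. 6⁻¹ ≡ 61 (mod 73) since 6·61 = 366 ≡ 1, so λ ≡ 12·61 ≡ 2.
  x = λ² - 57 - 57 = 4 - 114 ≡ 36; y = λ·(57 - 36) - 3 ≡ 39. → (36, 39)
add Q: (36, 39) + (18, 1). λ = (1 - 39)/(18 - 36) ≡ 35/55 mod 73. 55⁻¹ ≡ 4 (mod 73) since 55·4 = 220 ≡ 1, so λ ≡ 67.
  x = λ² - 36 - 18 = 4489 - 54 ≡ 55; y = λ·(36 - 55) - 39 ≡ 2. → (55, 2)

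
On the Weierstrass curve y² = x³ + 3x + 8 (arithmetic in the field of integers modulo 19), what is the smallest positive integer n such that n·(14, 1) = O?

2P: tangent at (14, 1): λ = (3·14² + 3)/(2·1) ≡ 2/2. 2⁻¹ ≡ 10 (mod 19) since 2·10 = 20 ≡ 1, so λ ≡ 2·10 ≡ 1.
  x = λ² - 14 - 14 = 1 - 28 ≡ 11; y = λ·(14 - 11) - 1 ≡ 2. → (11, 2)
3P: (11, 2) + (14, 1). λ = (1 - 2)/(14 - 11) ≡ 18/3 mod 19. 3⁻¹ ≡ 13 (mod 19), so λ ≡ 6.
  x = λ² - 11 - 14 = 36 - 25 ≡ 11; y = λ·(11 - 11) - 2 ≡ 17. → (11, 17)
4P: (11, 17) + (14, 1). λ = (1 - 17)/(14 - 11) ≡ 3/3 mod 19. 3⁻¹ ≡ 13 (mod 19), so λ ≡ 1.
  x = λ² - 11 - 14 = 1 - 25 ≡ 14; y = λ·(11 - 14) - 17 ≡ 18. → (14, 18)
5P: (14, 18) + (14, 1): same x and y₁ ≡ -y₂, so the sum is O.
5P = O, so the order is 5.

5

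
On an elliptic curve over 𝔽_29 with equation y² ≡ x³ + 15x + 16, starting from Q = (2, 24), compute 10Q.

Double-and-add on 10 = (1010)₂. Start with Q = (2, 24) for the leading 1-bit.
double: tangent at (2, 24): λ = (3·2² + 15)/(2·24) ≡ 27/19. 19⁻¹ ≡ 26 (mod 29), so λ ≡ 27·26 ≡ 6.
  x = λ² - 2 - 2 = 36 - 4 ≡ 3; y = λ·(2 - 3) - 24 ≡ 28. → (3, 28)
double: tangent at (3, 28): λ = (3·3² + 15)/(2·28) ≡ 13/27. 27⁻¹ ≡ 14 (mod 29), so λ ≡ 13·14 ≡ 8.
  x = λ² - 3 - 3 = 64 - 6 ≡ 0; y = λ·(3 - 0) - 28 ≡ 25. → (0, 25)
add Q: (0, 25) + (2, 24). λ = (24 - 25)/(2 - 0) ≡ 28/2 mod 29. 2⁻¹ ≡ 15 (mod 29) since 2·15 = 30 ≡ 1, so λ ≡ 14.
  x = λ² - 0 - 2 = 196 - 2 ≡ 20; y = λ·(0 - 20) - 25 ≡ 14. → (20, 14)
double: tangent at (20, 14): λ = (3·20² + 15)/(2·14) ≡ 26/28. 28⁻¹ ≡ 28 (mod 29), so λ ≡ 26·28 ≡ 3.
  x = λ² - 20 - 20 = 9 - 40 ≡ 27; y = λ·(20 - 27) - 14 ≡ 23. → (27, 23)

(27, 23)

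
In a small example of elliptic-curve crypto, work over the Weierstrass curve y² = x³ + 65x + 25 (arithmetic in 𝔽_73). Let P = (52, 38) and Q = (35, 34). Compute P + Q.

(5, 16)

(52, 38) + (35, 34). λ = (34 - 38)/(35 - 52) ≡ 69/56 mod 73. 56⁻¹ ≡ 30 (mod 73), so λ ≡ 26.
  x = λ² - 52 - 35 = 676 - 87 ≡ 5; y = λ·(52 - 5) - 38 ≡ 16. → (5, 16)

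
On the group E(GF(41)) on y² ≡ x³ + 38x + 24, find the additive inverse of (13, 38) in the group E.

(13, 3)

-(13, 38) = (13, -38 mod 41) = (13, 3).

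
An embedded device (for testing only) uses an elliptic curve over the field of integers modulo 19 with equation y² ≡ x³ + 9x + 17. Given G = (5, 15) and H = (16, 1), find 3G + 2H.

First 3G:
Repeated addition: build up to 3G.
2G: tangent at (5, 15): λ = (3·5² + 9)/(2·15) ≡ 8/11. 11⁻¹ ≡ 7 (mod 19), so λ ≡ 8·7 ≡ 18.
  x = λ² - 5 - 5 = 324 - 10 ≡ 10; y = λ·(5 - 10) - 15 ≡ 9. → (10, 9)
3G: (10, 9) + (5, 15). λ = (15 - 9)/(5 - 10) ≡ 6/14 mod 19. 14⁻¹ ≡ 15 (mod 19), so λ ≡ 14.
  x = λ² - 10 - 5 = 196 - 15 ≡ 10; y = λ·(10 - 10) - 9 ≡ 10. → (10, 10)
3G = (10, 10).
Next 2H:
Repeated addition: build up to 2H.
2H: tangent at (16, 1): λ = (3·16² + 9)/(2·1) ≡ 17/2. 2⁻¹ ≡ 10 (mod 19), so λ ≡ 17·10 ≡ 18.
  x = λ² - 16 - 16 = 324 - 32 ≡ 7; y = λ·(16 - 7) - 1 ≡ 9. → (7, 9)
2H = (7, 9).
Finally 3G + 2H:
(10, 10) + (7, 9). λ = (9 - 10)/(7 - 10) ≡ 18/16 mod 19. 16⁻¹ ≡ 6 (mod 19), so λ ≡ 13.
  x = λ² - 10 - 7 = 169 - 17 ≡ 0; y = λ·(10 - 0) - 10 ≡ 6. → (0, 6)

(0, 6)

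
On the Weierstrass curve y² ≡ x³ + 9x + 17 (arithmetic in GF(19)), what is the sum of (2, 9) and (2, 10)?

The two points share x = 2 and their y-coordinates satisfy 9 + 10 ≡ 0 (mod 19), so they are inverses. Their sum is O.

O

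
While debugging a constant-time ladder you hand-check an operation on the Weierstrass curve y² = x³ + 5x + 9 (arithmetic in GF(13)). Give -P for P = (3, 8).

(3, 5)

-(3, 8) = (3, -8 mod 13) = (3, 5).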